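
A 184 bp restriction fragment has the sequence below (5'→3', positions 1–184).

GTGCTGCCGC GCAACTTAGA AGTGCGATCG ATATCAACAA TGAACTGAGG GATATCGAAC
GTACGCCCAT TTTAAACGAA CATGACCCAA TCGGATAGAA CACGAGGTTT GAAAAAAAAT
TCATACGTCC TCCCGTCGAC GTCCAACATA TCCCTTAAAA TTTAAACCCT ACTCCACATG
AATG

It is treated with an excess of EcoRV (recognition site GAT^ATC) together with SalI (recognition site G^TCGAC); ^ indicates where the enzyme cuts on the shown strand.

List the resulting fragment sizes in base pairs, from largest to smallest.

82, 49, 32, 21 bp

EcoRV sites (GATATC) start at positions 30, 51.
EcoRV cuts after base 3 of each site, so after positions 32, 53.
The SalI site (GTCGAC) starts at position 135.
SalI cuts after the first base of each site, so after position 135.
Combined cut positions: 32, 53, 135.
Linear molecule, 3 cuts → 4 fragments:
  1–32 → 32 bp
  33–53 → 21 bp
  54–135 → 82 bp
  136–184 → 49 bp
Sorted largest to smallest: 82, 49, 32, 21 bp.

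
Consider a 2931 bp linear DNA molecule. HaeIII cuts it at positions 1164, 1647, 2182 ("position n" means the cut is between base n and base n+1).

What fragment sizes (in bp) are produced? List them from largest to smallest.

Linear molecule, 3 cuts → 4 fragments:
  1164 − 0 = 1164 bp
  1647 − 1164 = 483 bp
  2182 − 1647 = 535 bp
  2931 − 2182 = 749 bp
Sorted largest to smallest: 1164, 749, 535, 483 bp.

1164, 749, 535, 483 bp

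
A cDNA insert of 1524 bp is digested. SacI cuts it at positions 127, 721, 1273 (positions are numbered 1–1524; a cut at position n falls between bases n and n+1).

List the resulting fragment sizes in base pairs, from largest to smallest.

594, 552, 251, 127 bp

Linear molecule, 3 cuts → 4 fragments:
  127 − 0 = 127 bp
  721 − 127 = 594 bp
  1273 − 721 = 552 bp
  1524 − 1273 = 251 bp
Sorted largest to smallest: 594, 552, 251, 127 bp.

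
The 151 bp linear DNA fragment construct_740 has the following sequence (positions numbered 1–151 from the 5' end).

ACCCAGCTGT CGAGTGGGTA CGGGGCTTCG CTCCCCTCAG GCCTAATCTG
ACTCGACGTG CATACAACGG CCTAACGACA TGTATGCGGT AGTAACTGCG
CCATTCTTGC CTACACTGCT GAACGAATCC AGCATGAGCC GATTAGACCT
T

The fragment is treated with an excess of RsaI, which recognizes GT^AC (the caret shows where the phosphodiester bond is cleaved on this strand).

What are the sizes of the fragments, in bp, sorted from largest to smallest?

132, 19 bp

The RsaI site (GTAC) starts at position 18.
RsaI cuts after base 2 of each site, so after position 19.
Linear molecule, 1 cut → 2 fragments:
  1–19 → 19 bp
  20–151 → 132 bp
Sorted largest to smallest: 132, 19 bp.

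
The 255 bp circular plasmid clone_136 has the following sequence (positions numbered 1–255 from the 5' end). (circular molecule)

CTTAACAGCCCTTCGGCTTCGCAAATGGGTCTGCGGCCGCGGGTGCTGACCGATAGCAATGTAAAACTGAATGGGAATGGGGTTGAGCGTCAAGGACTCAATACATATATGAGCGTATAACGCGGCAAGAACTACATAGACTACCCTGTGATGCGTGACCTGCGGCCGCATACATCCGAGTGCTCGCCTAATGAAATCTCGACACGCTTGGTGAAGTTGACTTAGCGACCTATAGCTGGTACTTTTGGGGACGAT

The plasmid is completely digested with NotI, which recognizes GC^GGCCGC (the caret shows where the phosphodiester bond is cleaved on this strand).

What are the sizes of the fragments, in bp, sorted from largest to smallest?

129, 126 bp

NotI sites (GCGGCCGC) start at positions 33, 162.
NotI cuts after base 2 of each site, so after positions 34, 163.
Circular molecule, 2 cuts → 2 fragments:
  35–163 → 129 bp
  164–255 then 1–34 → 92 + 34 = 126 bp
Sorted largest to smallest: 129, 126 bp.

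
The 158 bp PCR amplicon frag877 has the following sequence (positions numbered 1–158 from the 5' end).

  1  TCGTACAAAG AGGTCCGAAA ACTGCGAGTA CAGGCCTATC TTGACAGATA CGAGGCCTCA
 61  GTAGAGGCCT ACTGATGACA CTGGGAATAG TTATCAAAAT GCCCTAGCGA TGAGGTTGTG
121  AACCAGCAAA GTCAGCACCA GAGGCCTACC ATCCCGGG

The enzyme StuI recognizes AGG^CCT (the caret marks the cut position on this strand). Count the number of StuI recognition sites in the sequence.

AGGCCT occurs starting at positions 32, 53, 65, 142.
StuI cuts at 4 sites.

4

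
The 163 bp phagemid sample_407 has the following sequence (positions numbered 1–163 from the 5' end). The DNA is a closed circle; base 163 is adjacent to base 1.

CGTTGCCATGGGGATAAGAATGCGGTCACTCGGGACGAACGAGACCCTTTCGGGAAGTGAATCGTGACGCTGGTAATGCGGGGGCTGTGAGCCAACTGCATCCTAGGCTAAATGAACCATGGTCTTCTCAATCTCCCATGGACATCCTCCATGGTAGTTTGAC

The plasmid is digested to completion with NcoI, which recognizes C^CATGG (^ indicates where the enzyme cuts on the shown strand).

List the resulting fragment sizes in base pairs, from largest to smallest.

111, 20, 19, 13 bp

NcoI sites (CCATGG) start at positions 6, 117, 136, 149.
NcoI cuts after the first base of each site, so after positions 6, 117, 136, 149.
Circular molecule, 4 cuts → 4 fragments:
  7–117 → 111 bp
  118–136 → 19 bp
  137–149 → 13 bp
  150–163 then 1–6 → 14 + 6 = 20 bp
Sorted largest to smallest: 111, 20, 19, 13 bp.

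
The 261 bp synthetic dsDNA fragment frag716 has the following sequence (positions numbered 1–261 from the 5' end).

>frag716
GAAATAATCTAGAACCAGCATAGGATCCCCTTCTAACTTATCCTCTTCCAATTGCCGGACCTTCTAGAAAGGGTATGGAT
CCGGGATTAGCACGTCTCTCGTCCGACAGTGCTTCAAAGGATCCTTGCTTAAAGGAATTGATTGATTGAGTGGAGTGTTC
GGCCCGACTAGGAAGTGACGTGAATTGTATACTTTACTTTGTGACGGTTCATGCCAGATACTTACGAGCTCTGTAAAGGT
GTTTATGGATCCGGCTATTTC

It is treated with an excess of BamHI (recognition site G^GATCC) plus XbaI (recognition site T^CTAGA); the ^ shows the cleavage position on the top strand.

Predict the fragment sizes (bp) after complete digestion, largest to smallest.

128, 42, 40, 15, 14, 14, 8 bp

BamHI sites (GGATCC) start at positions 23, 77, 119, 247.
BamHI cuts after the first base of each site, so after positions 23, 77, 119, 247.
XbaI sites (TCTAGA) start at positions 8, 63.
XbaI cuts after the first base of each site, so after positions 8, 63.
Combined cut positions: 8, 23, 63, 77, 119, 247.
Linear molecule, 6 cuts → 7 fragments:
  1–8 → 8 bp
  9–23 → 15 bp
  24–63 → 40 bp
  64–77 → 14 bp
  78–119 → 42 bp
  120–247 → 128 bp
  248–261 → 14 bp
Sorted largest to smallest: 128, 42, 40, 15, 14, 14, 8 bp.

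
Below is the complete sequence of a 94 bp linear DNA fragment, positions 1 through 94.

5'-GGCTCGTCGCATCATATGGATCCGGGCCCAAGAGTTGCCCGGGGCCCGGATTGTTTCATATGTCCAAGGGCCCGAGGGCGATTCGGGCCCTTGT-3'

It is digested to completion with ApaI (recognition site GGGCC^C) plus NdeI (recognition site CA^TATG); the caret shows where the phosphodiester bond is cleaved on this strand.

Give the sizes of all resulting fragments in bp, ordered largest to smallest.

ApaI sites (GGGCCC) start at positions 24, 42, 68, 85.
ApaI cuts after base 5 of each site (before the last base), so after positions 28, 46, 72, 89.
NdeI sites (CATATG) start at positions 13, 57.
NdeI cuts after base 2 of each site, so after positions 14, 58.
Combined cut positions: 14, 28, 46, 58, 72, 89.
Linear molecule, 6 cuts → 7 fragments:
  1–14 → 14 bp
  15–28 → 14 bp
  29–46 → 18 bp
  47–58 → 12 bp
  59–72 → 14 bp
  73–89 → 17 bp
  90–94 → 5 bp
Sorted largest to smallest: 18, 17, 14, 14, 14, 12, 5 bp.

18, 17, 14, 14, 14, 12, 5 bp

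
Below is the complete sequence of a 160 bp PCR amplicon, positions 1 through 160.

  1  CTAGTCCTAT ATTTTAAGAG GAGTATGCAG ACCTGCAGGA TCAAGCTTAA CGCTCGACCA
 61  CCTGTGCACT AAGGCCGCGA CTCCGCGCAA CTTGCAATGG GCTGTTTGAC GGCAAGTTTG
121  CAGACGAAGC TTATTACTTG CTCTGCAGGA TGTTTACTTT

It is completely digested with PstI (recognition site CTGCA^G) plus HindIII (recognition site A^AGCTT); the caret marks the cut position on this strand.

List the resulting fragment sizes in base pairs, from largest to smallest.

PstI sites (CTGCAG) start at positions 33, 143.
PstI cuts after base 5 of each site (before the last base), so after positions 37, 147.
HindIII sites (AAGCTT) start at positions 43, 127.
HindIII cuts after the first base of each site, so after positions 43, 127.
Combined cut positions: 37, 43, 127, 147.
Linear molecule, 4 cuts → 5 fragments:
  1–37 → 37 bp
  38–43 → 6 bp
  44–127 → 84 bp
  128–147 → 20 bp
  148–160 → 13 bp
Sorted largest to smallest: 84, 37, 20, 13, 6 bp.

84, 37, 20, 13, 6 bp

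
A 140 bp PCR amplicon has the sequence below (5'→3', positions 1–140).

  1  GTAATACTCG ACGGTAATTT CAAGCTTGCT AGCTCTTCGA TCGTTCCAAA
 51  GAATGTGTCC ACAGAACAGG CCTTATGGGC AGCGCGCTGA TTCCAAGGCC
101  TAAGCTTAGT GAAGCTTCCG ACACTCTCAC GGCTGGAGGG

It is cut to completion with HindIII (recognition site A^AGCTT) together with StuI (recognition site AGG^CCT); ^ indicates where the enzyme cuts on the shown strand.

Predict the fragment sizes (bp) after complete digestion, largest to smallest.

HindIII sites (AAGCTT) start at positions 22, 102, 112.
HindIII cuts after the first base of each site, so after positions 22, 102, 112.
StuI sites (AGGCCT) start at positions 68, 96.
StuI cuts after base 3 of each site, so after positions 70, 98.
Combined cut positions: 22, 70, 98, 102, 112.
Linear molecule, 5 cuts → 6 fragments:
  1–22 → 22 bp
  23–70 → 48 bp
  71–98 → 28 bp
  99–102 → 4 bp
  103–112 → 10 bp
  113–140 → 28 bp
Sorted largest to smallest: 48, 28, 28, 22, 10, 4 bp.

48, 28, 28, 22, 10, 4 bp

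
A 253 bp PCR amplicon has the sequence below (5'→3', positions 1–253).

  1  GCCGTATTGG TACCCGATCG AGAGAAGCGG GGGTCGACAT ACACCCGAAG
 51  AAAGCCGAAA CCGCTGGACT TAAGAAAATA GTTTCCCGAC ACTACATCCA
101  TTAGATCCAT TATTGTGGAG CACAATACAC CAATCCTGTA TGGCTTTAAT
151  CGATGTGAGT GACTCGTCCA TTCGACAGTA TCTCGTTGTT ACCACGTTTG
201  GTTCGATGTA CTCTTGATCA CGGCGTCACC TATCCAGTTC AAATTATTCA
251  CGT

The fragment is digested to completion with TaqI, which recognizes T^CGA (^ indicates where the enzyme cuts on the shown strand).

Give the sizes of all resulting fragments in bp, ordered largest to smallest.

116, 50, 31, 22, 18, 16 bp

TaqI sites (TCGA) start at positions 18, 34, 150, 172, 203.
TaqI cuts after the first base of each site, so after positions 18, 34, 150, 172, 203.
Linear molecule, 5 cuts → 6 fragments:
  1–18 → 18 bp
  19–34 → 16 bp
  35–150 → 116 bp
  151–172 → 22 bp
  173–203 → 31 bp
  204–253 → 50 bp
Sorted largest to smallest: 116, 50, 31, 22, 18, 16 bp.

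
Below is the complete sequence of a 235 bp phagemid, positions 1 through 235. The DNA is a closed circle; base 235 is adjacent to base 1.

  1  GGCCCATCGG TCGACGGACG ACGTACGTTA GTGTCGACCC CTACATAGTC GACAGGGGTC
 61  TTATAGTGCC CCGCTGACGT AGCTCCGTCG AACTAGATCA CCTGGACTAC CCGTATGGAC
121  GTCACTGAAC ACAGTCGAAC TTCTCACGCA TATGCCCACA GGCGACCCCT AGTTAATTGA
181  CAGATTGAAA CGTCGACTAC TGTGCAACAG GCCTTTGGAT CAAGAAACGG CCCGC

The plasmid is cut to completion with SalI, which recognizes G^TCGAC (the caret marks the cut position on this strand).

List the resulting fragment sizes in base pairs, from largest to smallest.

144, 53, 23, 15 bp

SalI sites (GTCGAC) start at positions 10, 33, 48, 192.
SalI cuts after the first base of each site, so after positions 10, 33, 48, 192.
Circular molecule, 4 cuts → 4 fragments:
  11–33 → 23 bp
  34–48 → 15 bp
  49–192 → 144 bp
  193–235 then 1–10 → 43 + 10 = 53 bp
Sorted largest to smallest: 144, 53, 23, 15 bp.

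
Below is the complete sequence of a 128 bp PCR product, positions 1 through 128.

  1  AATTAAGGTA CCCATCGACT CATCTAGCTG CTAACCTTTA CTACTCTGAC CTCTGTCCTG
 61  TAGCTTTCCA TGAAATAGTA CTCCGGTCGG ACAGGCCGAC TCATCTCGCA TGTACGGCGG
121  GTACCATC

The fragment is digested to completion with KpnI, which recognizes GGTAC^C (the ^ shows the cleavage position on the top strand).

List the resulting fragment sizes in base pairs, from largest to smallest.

KpnI sites (GGTACC) start at positions 7, 120.
KpnI cuts after base 5 of each site (before the last base), so after positions 11, 124.
Linear molecule, 2 cuts → 3 fragments:
  1–11 → 11 bp
  12–124 → 113 bp
  125–128 → 4 bp
Sorted largest to smallest: 113, 11, 4 bp.

113, 11, 4 bp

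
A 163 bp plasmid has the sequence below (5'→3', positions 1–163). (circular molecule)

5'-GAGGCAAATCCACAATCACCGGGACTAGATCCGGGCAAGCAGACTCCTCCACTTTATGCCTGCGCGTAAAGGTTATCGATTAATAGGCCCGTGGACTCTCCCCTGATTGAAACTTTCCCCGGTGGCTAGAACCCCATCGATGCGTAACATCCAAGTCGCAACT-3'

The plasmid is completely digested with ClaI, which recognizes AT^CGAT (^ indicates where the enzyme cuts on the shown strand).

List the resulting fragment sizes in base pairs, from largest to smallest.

102, 61 bp

ClaI sites (ATCGAT) start at positions 75, 136.
ClaI cuts after base 2 of each site, so after positions 76, 137.
Circular molecule, 2 cuts → 2 fragments:
  77–137 → 61 bp
  138–163 then 1–76 → 26 + 76 = 102 bp
Sorted largest to smallest: 102, 61 bp.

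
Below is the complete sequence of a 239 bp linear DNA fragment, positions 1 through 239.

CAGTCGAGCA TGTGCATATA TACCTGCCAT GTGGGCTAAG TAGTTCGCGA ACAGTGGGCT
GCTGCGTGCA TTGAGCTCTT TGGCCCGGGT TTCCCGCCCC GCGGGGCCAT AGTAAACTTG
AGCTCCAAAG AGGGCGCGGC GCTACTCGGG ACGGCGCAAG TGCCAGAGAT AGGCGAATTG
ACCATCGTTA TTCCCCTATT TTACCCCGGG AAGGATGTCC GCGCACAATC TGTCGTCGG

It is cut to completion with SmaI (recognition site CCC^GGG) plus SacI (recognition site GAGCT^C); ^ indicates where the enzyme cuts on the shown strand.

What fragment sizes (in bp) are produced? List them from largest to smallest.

SmaI sites (CCCGGG) start at positions 84, 205.
SmaI cuts after base 3 of each site, so after positions 86, 207.
SacI sites (GAGCTC) start at positions 73, 120.
SacI cuts after base 5 of each site (before the last base), so after positions 77, 124.
Combined cut positions: 77, 86, 124, 207.
Linear molecule, 4 cuts → 5 fragments:
  1–77 → 77 bp
  78–86 → 9 bp
  87–124 → 38 bp
  125–207 → 83 bp
  208–239 → 32 bp
Sorted largest to smallest: 83, 77, 38, 32, 9 bp.

83, 77, 38, 32, 9 bp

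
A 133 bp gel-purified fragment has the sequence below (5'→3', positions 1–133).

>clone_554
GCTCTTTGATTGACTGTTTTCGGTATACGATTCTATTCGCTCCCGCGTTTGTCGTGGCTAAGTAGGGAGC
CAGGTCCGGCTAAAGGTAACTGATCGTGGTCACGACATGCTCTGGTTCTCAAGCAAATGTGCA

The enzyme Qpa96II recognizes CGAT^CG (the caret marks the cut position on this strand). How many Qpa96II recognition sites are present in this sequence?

No occurrence of CGATCG is present in the sequence.
Qpa96II does not cut: 0 sites.

0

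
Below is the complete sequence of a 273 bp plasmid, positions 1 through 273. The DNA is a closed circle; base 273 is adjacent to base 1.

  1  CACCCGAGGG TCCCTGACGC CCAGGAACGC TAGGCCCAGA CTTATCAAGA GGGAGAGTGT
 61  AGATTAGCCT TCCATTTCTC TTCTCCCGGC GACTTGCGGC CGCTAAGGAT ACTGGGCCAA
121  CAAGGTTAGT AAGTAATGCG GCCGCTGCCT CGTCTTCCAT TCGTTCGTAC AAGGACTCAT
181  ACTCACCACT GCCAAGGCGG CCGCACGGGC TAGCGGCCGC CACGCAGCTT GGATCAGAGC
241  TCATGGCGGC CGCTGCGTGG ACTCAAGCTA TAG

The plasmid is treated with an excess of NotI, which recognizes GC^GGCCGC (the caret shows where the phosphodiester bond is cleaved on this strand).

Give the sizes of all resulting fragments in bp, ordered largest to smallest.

NotI sites (GCGGCCGC) start at positions 96, 138, 197, 213, 246.
NotI cuts after base 2 of each site, so after positions 97, 139, 198, 214, 247.
Circular molecule, 5 cuts → 5 fragments:
  98–139 → 42 bp
  140–198 → 59 bp
  199–214 → 16 bp
  215–247 → 33 bp
  248–273 then 1–97 → 26 + 97 = 123 bp
Sorted largest to smallest: 123, 59, 42, 33, 16 bp.

123, 59, 42, 33, 16 bp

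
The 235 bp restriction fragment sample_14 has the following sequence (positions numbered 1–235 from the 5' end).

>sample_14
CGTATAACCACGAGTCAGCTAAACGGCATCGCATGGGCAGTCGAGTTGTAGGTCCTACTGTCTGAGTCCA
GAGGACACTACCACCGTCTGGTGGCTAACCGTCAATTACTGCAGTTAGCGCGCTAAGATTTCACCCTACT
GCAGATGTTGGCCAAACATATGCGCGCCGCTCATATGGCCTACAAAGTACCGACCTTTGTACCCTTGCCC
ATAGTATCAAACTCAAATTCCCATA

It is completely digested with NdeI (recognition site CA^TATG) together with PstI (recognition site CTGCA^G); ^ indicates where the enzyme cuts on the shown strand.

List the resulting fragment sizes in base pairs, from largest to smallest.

113, 62, 30, 15, 15 bp

NdeI sites (CATATG) start at positions 157, 172.
NdeI cuts after base 2 of each site, so after positions 158, 173.
PstI sites (CTGCAG) start at positions 109, 139.
PstI cuts after base 5 of each site (before the last base), so after positions 113, 143.
Combined cut positions: 113, 143, 158, 173.
Linear molecule, 4 cuts → 5 fragments:
  1–113 → 113 bp
  114–143 → 30 bp
  144–158 → 15 bp
  159–173 → 15 bp
  174–235 → 62 bp
Sorted largest to smallest: 113, 62, 30, 15, 15 bp.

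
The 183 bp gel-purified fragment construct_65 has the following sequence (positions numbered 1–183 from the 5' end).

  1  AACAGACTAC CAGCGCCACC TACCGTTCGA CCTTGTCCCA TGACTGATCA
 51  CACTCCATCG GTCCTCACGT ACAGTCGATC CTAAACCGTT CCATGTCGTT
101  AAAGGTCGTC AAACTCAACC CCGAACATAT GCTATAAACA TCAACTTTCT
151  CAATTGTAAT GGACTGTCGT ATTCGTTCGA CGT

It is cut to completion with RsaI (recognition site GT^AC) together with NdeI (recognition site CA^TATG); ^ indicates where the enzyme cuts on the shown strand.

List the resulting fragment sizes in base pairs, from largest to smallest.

70, 57, 56 bp

The RsaI site (GTAC) starts at position 69.
RsaI cuts after base 2 of each site, so after position 70.
The NdeI site (CATATG) starts at position 126.
NdeI cuts after base 2 of each site, so after position 127.
Combined cut positions: 70, 127.
Linear molecule, 2 cuts → 3 fragments:
  1–70 → 70 bp
  71–127 → 57 bp
  128–183 → 56 bp
Sorted largest to smallest: 70, 57, 56 bp.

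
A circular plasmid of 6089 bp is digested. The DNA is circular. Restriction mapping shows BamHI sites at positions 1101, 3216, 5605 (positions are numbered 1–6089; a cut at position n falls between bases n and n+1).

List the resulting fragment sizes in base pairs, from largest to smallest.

Circular molecule, 3 cuts → 3 fragments:
  3216 − 1101 = 2115 bp
  5605 − 3216 = 2389 bp
  wrap: 6089 − 5605 + 1101 = 1585 bp
Sorted largest to smallest: 2389, 2115, 1585 bp.

2389, 2115, 1585 bp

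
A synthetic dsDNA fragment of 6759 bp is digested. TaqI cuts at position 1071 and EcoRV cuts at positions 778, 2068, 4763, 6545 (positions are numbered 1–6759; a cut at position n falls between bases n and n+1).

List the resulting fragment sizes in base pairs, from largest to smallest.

Combined cut positions (sorted): 778, 1071, 2068, 4763, 6545.
Linear molecule, 5 cuts → 6 fragments:
  778 − 0 = 778 bp
  1071 − 778 = 293 bp
  2068 − 1071 = 997 bp
  4763 − 2068 = 2695 bp
  6545 − 4763 = 1782 bp
  6759 − 6545 = 214 bp
Sorted largest to smallest: 2695, 1782, 997, 778, 293, 214 bp.

2695, 1782, 997, 778, 293, 214 bp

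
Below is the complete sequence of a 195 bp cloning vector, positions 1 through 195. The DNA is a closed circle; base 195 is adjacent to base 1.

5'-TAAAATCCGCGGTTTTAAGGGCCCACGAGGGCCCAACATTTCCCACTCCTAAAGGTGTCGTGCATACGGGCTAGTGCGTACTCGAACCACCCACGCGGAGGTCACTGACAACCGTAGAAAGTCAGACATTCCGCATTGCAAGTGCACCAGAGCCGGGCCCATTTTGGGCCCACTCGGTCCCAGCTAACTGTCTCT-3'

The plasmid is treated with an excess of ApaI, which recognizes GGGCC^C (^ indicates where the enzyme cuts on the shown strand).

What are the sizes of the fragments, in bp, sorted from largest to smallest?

ApaI sites (GGGCCC) start at positions 19, 29, 155, 166.
ApaI cuts after base 5 of each site (before the last base), so after positions 23, 33, 159, 170.
Circular molecule, 4 cuts → 4 fragments:
  24–33 → 10 bp
  34–159 → 126 bp
  160–170 → 11 bp
  171–195 then 1–23 → 25 + 23 = 48 bp
Sorted largest to smallest: 126, 48, 11, 10 bp.

126, 48, 11, 10 bp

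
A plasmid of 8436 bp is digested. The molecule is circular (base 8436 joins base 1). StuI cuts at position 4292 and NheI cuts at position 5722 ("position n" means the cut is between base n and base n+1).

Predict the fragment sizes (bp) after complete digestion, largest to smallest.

7006, 1430 bp

Combined cut positions (sorted): 4292, 5722.
Circular molecule, 2 cuts → 2 fragments:
  5722 − 4292 = 1430 bp
  wrap: 8436 − 5722 + 4292 = 7006 bp
Sorted largest to smallest: 7006, 1430 bp.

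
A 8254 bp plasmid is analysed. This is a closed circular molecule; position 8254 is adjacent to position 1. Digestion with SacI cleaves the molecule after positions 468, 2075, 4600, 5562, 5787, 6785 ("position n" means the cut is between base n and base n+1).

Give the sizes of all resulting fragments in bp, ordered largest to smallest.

2525, 1937, 1607, 998, 962, 225 bp

Circular molecule, 6 cuts → 6 fragments:
  2075 − 468 = 1607 bp
  4600 − 2075 = 2525 bp
  5562 − 4600 = 962 bp
  5787 − 5562 = 225 bp
  6785 − 5787 = 998 bp
  wrap: 8254 − 6785 + 468 = 1937 bp
Sorted largest to smallest: 2525, 1937, 1607, 998, 962, 225 bp.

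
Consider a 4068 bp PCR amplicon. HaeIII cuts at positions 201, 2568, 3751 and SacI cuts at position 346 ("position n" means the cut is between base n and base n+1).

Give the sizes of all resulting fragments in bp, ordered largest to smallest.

Combined cut positions (sorted): 201, 346, 2568, 3751.
Linear molecule, 4 cuts → 5 fragments:
  201 − 0 = 201 bp
  346 − 201 = 145 bp
  2568 − 346 = 2222 bp
  3751 − 2568 = 1183 bp
  4068 − 3751 = 317 bp
Sorted largest to smallest: 2222, 1183, 317, 201, 145 bp.

2222, 1183, 317, 201, 145 bp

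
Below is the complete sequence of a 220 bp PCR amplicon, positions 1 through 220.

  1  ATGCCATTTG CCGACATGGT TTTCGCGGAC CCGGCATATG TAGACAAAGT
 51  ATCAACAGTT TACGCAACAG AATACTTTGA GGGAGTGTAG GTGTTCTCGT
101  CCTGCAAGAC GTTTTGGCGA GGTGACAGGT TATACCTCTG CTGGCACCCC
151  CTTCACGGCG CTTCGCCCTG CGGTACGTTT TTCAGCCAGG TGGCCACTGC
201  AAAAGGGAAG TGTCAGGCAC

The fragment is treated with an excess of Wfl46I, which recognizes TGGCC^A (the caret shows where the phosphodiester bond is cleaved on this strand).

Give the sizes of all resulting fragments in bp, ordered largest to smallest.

195, 25 bp

The Wfl46I site (TGGCCA) starts at position 191.
Wfl46I cuts after base 5 of each site (before the last base), so after position 195.
Linear molecule, 1 cut → 2 fragments:
  1–195 → 195 bp
  196–220 → 25 bp
Sorted largest to smallest: 195, 25 bp.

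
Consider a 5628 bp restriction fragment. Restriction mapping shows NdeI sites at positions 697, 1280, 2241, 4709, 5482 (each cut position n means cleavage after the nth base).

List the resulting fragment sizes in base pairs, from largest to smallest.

Linear molecule, 5 cuts → 6 fragments:
  697 − 0 = 697 bp
  1280 − 697 = 583 bp
  2241 − 1280 = 961 bp
  4709 − 2241 = 2468 bp
  5482 − 4709 = 773 bp
  5628 − 5482 = 146 bp
Sorted largest to smallest: 2468, 961, 773, 697, 583, 146 bp.

2468, 961, 773, 697, 583, 146 bp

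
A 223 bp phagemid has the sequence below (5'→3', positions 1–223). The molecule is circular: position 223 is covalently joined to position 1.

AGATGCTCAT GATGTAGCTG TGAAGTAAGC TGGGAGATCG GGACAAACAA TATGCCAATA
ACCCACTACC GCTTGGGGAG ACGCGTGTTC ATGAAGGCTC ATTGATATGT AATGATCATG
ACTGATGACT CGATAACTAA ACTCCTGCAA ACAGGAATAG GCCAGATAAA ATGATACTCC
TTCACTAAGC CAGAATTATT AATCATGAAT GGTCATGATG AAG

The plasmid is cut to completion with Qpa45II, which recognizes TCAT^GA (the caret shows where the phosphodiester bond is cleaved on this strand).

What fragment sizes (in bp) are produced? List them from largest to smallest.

Qpa45II sites (TCATGA) start at positions 7, 89, 116, 203, 213.
Qpa45II cuts after base 4 of each site, so after positions 10, 92, 119, 206, 216.
Circular molecule, 5 cuts → 5 fragments:
  11–92 → 82 bp
  93–119 → 27 bp
  120–206 → 87 bp
  207–216 → 10 bp
  217–223 then 1–10 → 7 + 10 = 17 bp
Sorted largest to smallest: 87, 82, 27, 17, 10 bp.

87, 82, 27, 17, 10 bp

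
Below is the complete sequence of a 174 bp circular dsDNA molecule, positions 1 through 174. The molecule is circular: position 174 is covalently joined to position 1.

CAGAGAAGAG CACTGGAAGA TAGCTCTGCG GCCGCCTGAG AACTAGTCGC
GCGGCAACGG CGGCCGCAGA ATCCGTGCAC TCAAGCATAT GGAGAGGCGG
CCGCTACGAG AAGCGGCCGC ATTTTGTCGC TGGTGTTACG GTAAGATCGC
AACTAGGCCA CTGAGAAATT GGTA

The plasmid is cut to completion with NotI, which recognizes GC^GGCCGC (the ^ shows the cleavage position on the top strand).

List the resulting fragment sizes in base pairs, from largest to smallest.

NotI sites (GCGGCCGC) start at positions 28, 60, 97, 113.
NotI cuts after base 2 of each site, so after positions 29, 61, 98, 114.
Circular molecule, 4 cuts → 4 fragments:
  30–61 → 32 bp
  62–98 → 37 bp
  99–114 → 16 bp
  115–174 then 1–29 → 60 + 29 = 89 bp
Sorted largest to smallest: 89, 37, 32, 16 bp.

89, 37, 32, 16 bp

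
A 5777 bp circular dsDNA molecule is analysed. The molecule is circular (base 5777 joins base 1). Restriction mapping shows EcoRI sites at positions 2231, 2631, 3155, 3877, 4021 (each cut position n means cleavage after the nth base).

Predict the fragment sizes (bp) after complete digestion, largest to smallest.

Circular molecule, 5 cuts → 5 fragments:
  2631 − 2231 = 400 bp
  3155 − 2631 = 524 bp
  3877 − 3155 = 722 bp
  4021 − 3877 = 144 bp
  wrap: 5777 − 4021 + 2231 = 3987 bp
Sorted largest to smallest: 3987, 722, 524, 400, 144 bp.

3987, 722, 524, 400, 144 bp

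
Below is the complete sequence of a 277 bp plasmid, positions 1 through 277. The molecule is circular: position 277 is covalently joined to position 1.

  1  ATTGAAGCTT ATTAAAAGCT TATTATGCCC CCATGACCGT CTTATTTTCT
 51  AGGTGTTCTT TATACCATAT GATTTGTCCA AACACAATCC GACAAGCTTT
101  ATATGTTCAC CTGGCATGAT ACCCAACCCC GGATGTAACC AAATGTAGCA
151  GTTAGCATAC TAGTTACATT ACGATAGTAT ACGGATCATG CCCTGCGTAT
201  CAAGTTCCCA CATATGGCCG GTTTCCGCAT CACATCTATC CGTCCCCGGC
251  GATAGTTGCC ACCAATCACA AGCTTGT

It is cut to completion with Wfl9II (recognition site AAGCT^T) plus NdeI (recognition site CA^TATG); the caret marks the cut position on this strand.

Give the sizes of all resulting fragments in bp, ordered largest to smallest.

Wfl9II sites (AAGCTT) start at positions 5, 16, 94, 270.
Wfl9II cuts after base 5 of each site (before the last base), so after positions 9, 20, 98, 274.
NdeI sites (CATATG) start at positions 66, 211.
NdeI cuts after base 2 of each site, so after positions 67, 212.
Combined cut positions: 9, 20, 67, 98, 212, 274.
Circular molecule, 6 cuts → 6 fragments:
  10–20 → 11 bp
  21–67 → 47 bp
  68–98 → 31 bp
  99–212 → 114 bp
  213–274 → 62 bp
  275–277 then 1–9 → 3 + 9 = 12 bp
Sorted largest to smallest: 114, 62, 47, 31, 12, 11 bp.

114, 62, 47, 31, 12, 11 bp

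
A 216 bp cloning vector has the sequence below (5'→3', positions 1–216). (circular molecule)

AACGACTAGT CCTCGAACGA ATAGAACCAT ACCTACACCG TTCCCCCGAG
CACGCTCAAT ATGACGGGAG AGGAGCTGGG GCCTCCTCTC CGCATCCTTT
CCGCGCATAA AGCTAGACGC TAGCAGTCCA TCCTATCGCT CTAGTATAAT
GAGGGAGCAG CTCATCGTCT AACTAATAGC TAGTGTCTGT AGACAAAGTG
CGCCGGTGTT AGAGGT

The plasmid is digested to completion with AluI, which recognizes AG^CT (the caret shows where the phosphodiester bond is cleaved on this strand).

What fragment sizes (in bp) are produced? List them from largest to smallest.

AluI sites (AGCT) start at positions 74, 111, 159, 178.
AluI cuts after base 2 of each site, so after positions 75, 112, 160, 179.
Circular molecule, 4 cuts → 4 fragments:
  76–112 → 37 bp
  113–160 → 48 bp
  161–179 → 19 bp
  180–216 then 1–75 → 37 + 75 = 112 bp
Sorted largest to smallest: 112, 48, 37, 19 bp.

112, 48, 37, 19 bp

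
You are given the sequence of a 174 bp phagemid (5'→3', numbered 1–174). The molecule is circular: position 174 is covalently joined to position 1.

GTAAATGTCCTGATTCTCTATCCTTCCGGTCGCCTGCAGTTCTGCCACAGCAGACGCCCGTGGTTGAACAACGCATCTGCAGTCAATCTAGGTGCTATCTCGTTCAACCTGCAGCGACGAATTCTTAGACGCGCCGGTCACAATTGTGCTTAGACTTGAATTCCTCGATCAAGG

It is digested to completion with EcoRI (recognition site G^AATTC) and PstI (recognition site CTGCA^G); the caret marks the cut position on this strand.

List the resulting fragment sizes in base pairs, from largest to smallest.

54, 43, 39, 32, 6 bp

EcoRI sites (GAATTC) start at positions 119, 158.
EcoRI cuts after the first base of each site, so after positions 119, 158.
PstI sites (CTGCAG) start at positions 34, 77, 109.
PstI cuts after base 5 of each site (before the last base), so after positions 38, 81, 113.
Combined cut positions: 38, 81, 113, 119, 158.
Circular molecule, 5 cuts → 5 fragments:
  39–81 → 43 bp
  82–113 → 32 bp
  114–119 → 6 bp
  120–158 → 39 bp
  159–174 then 1–38 → 16 + 38 = 54 bp
Sorted largest to smallest: 54, 43, 39, 32, 6 bp.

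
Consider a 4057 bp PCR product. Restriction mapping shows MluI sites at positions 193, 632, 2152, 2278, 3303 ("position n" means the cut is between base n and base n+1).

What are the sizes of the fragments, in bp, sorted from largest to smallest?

1520, 1025, 754, 439, 193, 126 bp

Linear molecule, 5 cuts → 6 fragments:
  193 − 0 = 193 bp
  632 − 193 = 439 bp
  2152 − 632 = 1520 bp
  2278 − 2152 = 126 bp
  3303 − 2278 = 1025 bp
  4057 − 3303 = 754 bp
Sorted largest to smallest: 1520, 1025, 754, 439, 193, 126 bp.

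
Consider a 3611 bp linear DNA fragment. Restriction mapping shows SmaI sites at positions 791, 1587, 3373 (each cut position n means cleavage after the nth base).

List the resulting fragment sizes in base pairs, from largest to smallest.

1786, 796, 791, 238 bp

Linear molecule, 3 cuts → 4 fragments:
  791 − 0 = 791 bp
  1587 − 791 = 796 bp
  3373 − 1587 = 1786 bp
  3611 − 3373 = 238 bp
Sorted largest to smallest: 1786, 796, 791, 238 bp.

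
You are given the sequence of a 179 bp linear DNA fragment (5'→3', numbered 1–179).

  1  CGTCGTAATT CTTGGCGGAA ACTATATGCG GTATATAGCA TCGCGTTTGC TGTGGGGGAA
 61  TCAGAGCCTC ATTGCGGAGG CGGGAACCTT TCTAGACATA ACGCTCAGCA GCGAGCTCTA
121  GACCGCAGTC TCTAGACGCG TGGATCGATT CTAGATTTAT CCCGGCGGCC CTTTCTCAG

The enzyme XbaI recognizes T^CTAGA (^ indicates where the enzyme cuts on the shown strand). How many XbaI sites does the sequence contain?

TCTAGA occurs starting at positions 91, 117, 131, 150.
XbaI cuts at 4 sites.

4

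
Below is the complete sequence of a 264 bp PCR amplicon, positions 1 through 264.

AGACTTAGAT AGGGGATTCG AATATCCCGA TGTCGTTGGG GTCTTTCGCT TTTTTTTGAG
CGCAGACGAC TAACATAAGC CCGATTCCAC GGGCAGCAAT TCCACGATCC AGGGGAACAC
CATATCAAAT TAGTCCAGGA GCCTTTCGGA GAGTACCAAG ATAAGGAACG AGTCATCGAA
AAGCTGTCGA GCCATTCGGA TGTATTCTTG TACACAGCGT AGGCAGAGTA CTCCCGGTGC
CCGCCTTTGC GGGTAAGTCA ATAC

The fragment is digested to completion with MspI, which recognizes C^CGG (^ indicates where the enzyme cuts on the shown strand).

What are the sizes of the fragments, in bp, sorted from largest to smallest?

234, 30 bp

The MspI site (CCGG) starts at position 234.
MspI cuts after the first base of each site, so after position 234.
Linear molecule, 1 cut → 2 fragments:
  1–234 → 234 bp
  235–264 → 30 bp
Sorted largest to smallest: 234, 30 bp.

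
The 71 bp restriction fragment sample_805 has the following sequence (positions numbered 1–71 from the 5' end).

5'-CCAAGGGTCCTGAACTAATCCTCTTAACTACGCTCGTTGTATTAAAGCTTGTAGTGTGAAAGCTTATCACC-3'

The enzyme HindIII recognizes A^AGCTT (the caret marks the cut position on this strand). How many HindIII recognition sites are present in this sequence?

AAGCTT occurs starting at positions 45, 60.
HindIII cuts at 2 sites.

2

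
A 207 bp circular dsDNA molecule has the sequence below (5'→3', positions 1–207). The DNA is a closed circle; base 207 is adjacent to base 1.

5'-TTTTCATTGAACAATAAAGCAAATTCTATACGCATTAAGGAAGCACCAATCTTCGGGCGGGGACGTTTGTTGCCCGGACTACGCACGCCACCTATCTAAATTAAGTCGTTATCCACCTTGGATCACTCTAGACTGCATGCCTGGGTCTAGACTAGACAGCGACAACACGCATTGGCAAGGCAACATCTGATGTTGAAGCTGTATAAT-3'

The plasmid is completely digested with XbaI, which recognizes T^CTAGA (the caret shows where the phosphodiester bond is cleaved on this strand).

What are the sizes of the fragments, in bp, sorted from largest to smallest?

188, 19 bp

XbaI sites (TCTAGA) start at positions 127, 146.
XbaI cuts after the first base of each site, so after positions 127, 146.
Circular molecule, 2 cuts → 2 fragments:
  128–146 → 19 bp
  147–207 then 1–127 → 61 + 127 = 188 bp
Sorted largest to smallest: 188, 19 bp.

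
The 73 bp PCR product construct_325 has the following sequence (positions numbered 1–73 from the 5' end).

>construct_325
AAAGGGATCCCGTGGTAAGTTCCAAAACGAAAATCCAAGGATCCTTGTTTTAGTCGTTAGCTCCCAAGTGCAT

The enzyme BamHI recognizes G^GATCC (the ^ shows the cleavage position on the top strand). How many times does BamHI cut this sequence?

2

GGATCC occurs starting at positions 5, 39.
BamHI cuts at 2 sites.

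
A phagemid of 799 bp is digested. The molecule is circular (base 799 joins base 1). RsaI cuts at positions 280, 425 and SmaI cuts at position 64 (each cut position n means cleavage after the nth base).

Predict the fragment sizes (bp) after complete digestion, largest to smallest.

Combined cut positions (sorted): 64, 280, 425.
Circular molecule, 3 cuts → 3 fragments:
  280 − 64 = 216 bp
  425 − 280 = 145 bp
  wrap: 799 − 425 + 64 = 438 bp
Sorted largest to smallest: 438, 216, 145 bp.

438, 216, 145 bp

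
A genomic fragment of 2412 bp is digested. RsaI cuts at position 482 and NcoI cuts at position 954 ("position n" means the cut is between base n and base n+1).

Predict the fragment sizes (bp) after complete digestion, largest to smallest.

Combined cut positions (sorted): 482, 954.
Linear molecule, 2 cuts → 3 fragments:
  482 − 0 = 482 bp
  954 − 482 = 472 bp
  2412 − 954 = 1458 bp
Sorted largest to smallest: 1458, 482, 472 bp.

1458, 482, 472 bp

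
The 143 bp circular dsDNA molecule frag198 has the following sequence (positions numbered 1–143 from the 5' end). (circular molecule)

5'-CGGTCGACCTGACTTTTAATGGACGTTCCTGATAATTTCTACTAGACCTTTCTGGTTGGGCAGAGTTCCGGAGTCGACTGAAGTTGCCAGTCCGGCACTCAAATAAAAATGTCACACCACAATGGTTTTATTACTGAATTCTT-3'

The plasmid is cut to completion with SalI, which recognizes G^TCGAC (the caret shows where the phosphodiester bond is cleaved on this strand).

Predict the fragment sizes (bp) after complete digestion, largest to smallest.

73, 70 bp

SalI sites (GTCGAC) start at positions 3, 73.
SalI cuts after the first base of each site, so after positions 3, 73.
Circular molecule, 2 cuts → 2 fragments:
  4–73 → 70 bp
  74–143 then 1–3 → 70 + 3 = 73 bp
Sorted largest to smallest: 73, 70 bp.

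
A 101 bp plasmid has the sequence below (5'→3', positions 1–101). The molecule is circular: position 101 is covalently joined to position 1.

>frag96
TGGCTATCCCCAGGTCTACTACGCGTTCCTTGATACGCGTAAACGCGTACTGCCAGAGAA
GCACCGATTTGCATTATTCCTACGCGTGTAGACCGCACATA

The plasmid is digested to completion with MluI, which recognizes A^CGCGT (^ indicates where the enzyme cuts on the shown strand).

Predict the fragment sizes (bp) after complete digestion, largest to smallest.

40, 39, 14, 8 bp

MluI sites (ACGCGT) start at positions 21, 35, 43, 82.
MluI cuts after the first base of each site, so after positions 21, 35, 43, 82.
Circular molecule, 4 cuts → 4 fragments:
  22–35 → 14 bp
  36–43 → 8 bp
  44–82 → 39 bp
  83–101 then 1–21 → 19 + 21 = 40 bp
Sorted largest to smallest: 40, 39, 14, 8 bp.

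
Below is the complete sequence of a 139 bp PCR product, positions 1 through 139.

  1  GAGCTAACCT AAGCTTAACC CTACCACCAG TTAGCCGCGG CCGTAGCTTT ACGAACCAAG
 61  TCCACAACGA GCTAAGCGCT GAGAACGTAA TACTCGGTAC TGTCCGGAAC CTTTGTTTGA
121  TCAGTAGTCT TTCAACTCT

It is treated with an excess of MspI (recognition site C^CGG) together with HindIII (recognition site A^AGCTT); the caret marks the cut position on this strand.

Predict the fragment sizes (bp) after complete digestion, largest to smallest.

93, 35, 11 bp

The MspI site (CCGG) starts at position 104.
MspI cuts after the first base of each site, so after position 104.
The HindIII site (AAGCTT) starts at position 11.
HindIII cuts after the first base of each site, so after position 11.
Combined cut positions: 11, 104.
Linear molecule, 2 cuts → 3 fragments:
  1–11 → 11 bp
  12–104 → 93 bp
  105–139 → 35 bp
Sorted largest to smallest: 93, 35, 11 bp.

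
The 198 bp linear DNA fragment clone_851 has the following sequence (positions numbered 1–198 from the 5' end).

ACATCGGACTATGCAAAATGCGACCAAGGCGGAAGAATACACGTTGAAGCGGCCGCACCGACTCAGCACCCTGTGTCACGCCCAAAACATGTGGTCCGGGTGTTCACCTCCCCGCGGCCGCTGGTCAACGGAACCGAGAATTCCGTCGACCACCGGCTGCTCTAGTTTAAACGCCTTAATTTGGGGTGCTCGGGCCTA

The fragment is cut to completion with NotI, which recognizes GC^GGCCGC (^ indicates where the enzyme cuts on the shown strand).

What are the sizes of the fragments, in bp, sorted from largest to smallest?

83, 65, 50 bp

NotI sites (GCGGCCGC) start at positions 49, 114.
NotI cuts after base 2 of each site, so after positions 50, 115.
Linear molecule, 2 cuts → 3 fragments:
  1–50 → 50 bp
  51–115 → 65 bp
  116–198 → 83 bp
Sorted largest to smallest: 83, 65, 50 bp.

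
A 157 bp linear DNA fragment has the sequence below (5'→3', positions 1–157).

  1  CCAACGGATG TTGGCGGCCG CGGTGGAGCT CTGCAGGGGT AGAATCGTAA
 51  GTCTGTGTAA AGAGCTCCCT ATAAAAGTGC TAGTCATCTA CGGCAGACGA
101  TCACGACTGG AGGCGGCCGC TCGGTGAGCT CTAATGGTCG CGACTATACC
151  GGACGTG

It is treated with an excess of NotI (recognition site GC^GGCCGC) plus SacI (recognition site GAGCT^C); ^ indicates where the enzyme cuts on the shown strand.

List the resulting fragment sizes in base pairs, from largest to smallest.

NotI sites (GCGGCCGC) start at positions 14, 113.
NotI cuts after base 2 of each site, so after positions 15, 114.
SacI sites (GAGCTC) start at positions 26, 62, 126.
SacI cuts after base 5 of each site (before the last base), so after positions 30, 66, 130.
Combined cut positions: 15, 30, 66, 114, 130.
Linear molecule, 5 cuts → 6 fragments:
  1–15 → 15 bp
  16–30 → 15 bp
  31–66 → 36 bp
  67–114 → 48 bp
  115–130 → 16 bp
  131–157 → 27 bp
Sorted largest to smallest: 48, 36, 27, 16, 15, 15 bp.

48, 36, 27, 16, 15, 15 bp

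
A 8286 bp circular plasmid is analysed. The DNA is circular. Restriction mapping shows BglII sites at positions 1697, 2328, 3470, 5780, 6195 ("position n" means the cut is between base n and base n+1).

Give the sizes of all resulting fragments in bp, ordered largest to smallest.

3788, 2310, 1142, 631, 415 bp

Circular molecule, 5 cuts → 5 fragments:
  2328 − 1697 = 631 bp
  3470 − 2328 = 1142 bp
  5780 − 3470 = 2310 bp
  6195 − 5780 = 415 bp
  wrap: 8286 − 6195 + 1697 = 3788 bp
Sorted largest to smallest: 3788, 2310, 1142, 631, 415 bp.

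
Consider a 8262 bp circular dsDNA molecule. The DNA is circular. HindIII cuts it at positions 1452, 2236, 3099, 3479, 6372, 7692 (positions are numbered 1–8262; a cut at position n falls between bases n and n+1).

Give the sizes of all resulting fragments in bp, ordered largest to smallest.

Circular molecule, 6 cuts → 6 fragments:
  2236 − 1452 = 784 bp
  3099 − 2236 = 863 bp
  3479 − 3099 = 380 bp
  6372 − 3479 = 2893 bp
  7692 − 6372 = 1320 bp
  wrap: 8262 − 7692 + 1452 = 2022 bp
Sorted largest to smallest: 2893, 2022, 1320, 863, 784, 380 bp.

2893, 2022, 1320, 863, 784, 380 bp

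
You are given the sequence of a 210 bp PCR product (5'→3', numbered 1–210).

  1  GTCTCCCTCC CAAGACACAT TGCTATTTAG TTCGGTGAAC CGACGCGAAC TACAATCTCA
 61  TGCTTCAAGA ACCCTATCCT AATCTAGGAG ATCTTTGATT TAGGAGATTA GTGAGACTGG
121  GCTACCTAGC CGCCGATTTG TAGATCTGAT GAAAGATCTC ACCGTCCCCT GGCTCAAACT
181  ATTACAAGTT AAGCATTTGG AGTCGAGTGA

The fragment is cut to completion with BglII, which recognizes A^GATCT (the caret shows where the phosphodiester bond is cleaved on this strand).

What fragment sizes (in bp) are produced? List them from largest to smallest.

BglII sites (AGATCT) start at positions 89, 142, 154.
BglII cuts after the first base of each site, so after positions 89, 142, 154.
Linear molecule, 3 cuts → 4 fragments:
  1–89 → 89 bp
  90–142 → 53 bp
  143–154 → 12 bp
  155–210 → 56 bp
Sorted largest to smallest: 89, 56, 53, 12 bp.

89, 56, 53, 12 bp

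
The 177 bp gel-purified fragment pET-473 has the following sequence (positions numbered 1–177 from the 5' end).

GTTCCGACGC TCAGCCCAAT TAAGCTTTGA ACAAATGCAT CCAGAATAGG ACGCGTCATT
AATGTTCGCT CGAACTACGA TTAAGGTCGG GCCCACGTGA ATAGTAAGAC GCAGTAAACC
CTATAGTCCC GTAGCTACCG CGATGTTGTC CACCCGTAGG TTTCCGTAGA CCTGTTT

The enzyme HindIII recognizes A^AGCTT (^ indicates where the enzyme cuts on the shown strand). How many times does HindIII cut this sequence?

AAGCTT occurs starting at position 22.
HindIII cuts at 1 site.

1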